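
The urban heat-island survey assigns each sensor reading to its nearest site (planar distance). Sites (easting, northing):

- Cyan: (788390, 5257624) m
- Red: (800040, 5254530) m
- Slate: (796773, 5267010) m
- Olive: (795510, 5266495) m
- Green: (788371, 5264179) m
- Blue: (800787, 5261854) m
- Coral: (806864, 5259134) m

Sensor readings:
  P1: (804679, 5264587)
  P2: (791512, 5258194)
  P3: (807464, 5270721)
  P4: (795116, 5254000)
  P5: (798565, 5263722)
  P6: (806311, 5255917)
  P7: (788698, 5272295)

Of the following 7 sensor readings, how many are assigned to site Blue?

3

P1 → Blue
P2 → Cyan
P3 → Blue
P4 → Red
P5 → Blue
P6 → Coral
P7 → Green
3 of the 7 go to Blue.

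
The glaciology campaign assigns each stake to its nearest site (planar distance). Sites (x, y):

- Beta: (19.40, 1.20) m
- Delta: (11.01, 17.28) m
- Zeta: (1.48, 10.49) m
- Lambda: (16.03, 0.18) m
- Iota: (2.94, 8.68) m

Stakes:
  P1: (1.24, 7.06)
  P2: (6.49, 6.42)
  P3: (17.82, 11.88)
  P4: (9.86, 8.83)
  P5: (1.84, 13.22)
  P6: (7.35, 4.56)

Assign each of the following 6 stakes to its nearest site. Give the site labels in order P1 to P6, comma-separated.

Iota, Iota, Delta, Iota, Zeta, Iota

P1 → Iota (d²=5.51)
P2 → Iota (d²=17.71)
P3 → Delta (d²=75.54)
P4 → Iota (d²=47.91)
P5 → Zeta (d²=7.58)
P6 → Iota (d²=36.42)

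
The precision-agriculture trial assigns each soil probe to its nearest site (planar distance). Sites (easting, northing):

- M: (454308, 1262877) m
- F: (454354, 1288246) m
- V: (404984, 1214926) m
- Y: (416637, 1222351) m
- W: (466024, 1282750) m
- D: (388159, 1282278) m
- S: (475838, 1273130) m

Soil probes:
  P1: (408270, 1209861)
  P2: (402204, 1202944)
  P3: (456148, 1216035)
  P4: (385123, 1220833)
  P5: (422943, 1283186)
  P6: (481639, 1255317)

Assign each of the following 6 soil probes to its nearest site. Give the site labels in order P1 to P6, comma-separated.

V, V, Y, V, F, S

P1 → V (d²=36452021.00)
P2 → V (d²=151296724.00)
P3 → Y (d²=1601010977.00)
P4 → V (d²=429351970.00)
P5 → F (d²=1012254521.00)
P6 → S (d²=350954570.00)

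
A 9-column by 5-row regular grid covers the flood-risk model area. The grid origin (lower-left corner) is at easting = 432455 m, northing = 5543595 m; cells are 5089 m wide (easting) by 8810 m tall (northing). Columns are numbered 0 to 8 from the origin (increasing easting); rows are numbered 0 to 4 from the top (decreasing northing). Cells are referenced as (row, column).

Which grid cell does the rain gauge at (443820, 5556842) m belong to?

(3, 2)

Column index: ⌊(443820 − 432455) / 5089⌋ = ⌊2.233⌋ = 2
Row offset from origin: ⌊(5556842 − 5543595) / 8810⌋ = ⌊1.504⌋ = 1 → row 3 (counted from top)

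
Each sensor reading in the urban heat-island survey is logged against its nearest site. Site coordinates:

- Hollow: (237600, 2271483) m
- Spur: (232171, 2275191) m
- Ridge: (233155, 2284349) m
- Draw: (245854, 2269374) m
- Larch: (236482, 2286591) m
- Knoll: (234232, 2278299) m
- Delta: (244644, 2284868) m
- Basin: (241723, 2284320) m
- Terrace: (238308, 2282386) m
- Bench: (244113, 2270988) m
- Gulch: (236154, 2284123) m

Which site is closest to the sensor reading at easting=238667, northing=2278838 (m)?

Terrace

Squared distances to each site:
Hollow: 55234514.000; Spur: 55498625.000; Ridge: 60753265.000; Draw: 141220265.000; Larch: 64883234.000; Knoll: 19959746.000; Delta: 72085429.000; Basin: 39391460.000; Terrace: 12717185.000; Bench: 91281416.000; Gulch: 34246394.000.
Minimum at Terrace.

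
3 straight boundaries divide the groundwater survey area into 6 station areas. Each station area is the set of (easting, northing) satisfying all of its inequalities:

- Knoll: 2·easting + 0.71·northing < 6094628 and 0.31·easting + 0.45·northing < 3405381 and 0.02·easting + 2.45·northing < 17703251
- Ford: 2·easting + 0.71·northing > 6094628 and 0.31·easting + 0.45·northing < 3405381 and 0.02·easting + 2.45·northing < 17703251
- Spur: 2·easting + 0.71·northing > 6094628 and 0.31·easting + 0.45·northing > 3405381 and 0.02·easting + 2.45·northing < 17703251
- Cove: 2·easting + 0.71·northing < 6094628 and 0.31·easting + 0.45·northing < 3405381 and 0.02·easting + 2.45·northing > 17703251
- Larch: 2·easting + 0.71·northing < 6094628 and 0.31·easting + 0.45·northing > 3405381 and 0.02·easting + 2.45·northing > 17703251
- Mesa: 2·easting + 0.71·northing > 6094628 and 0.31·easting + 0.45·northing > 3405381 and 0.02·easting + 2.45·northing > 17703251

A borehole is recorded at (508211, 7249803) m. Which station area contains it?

2·508211 + 0.71·7249803 = 6163782.130, which is > 6094628
0.31·508211 + 0.45·7249803 = 3419956.760, which is > 3405381
0.02·508211 + 2.45·7249803 = 17772181.570, which is > 17703251
This sign pattern matches Mesa.

Mesa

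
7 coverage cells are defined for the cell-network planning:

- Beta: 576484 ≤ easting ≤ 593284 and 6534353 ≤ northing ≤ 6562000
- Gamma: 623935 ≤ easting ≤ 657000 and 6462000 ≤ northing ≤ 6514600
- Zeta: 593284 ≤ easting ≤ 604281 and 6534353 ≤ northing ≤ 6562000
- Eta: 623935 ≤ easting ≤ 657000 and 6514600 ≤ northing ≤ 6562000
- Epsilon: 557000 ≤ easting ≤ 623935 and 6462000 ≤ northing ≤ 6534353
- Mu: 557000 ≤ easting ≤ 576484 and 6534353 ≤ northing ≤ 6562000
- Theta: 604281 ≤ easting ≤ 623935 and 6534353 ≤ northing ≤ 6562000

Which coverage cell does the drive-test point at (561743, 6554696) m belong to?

Mu

The point has easting = 561743 and northing = 6554696.
Only Mu satisfies 557000 ≤ easting ≤ 576484 and 6534353 ≤ northing ≤ 6562000.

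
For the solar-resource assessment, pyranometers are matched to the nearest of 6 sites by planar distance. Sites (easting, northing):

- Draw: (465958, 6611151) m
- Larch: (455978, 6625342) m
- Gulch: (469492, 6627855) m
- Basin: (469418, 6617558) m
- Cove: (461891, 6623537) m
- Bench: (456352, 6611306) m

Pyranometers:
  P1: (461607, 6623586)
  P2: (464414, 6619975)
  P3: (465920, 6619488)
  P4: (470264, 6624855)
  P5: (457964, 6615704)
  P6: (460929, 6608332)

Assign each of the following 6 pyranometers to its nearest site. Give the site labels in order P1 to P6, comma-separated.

P1 → Cove (d²=83057.00)
P2 → Cove (d²=19053373.00)
P3 → Basin (d²=15960904.00)
P4 → Gulch (d²=9595984.00)
P5 → Bench (d²=21940948.00)
P6 → Bench (d²=29793605.00)

Cove, Cove, Basin, Gulch, Bench, Bench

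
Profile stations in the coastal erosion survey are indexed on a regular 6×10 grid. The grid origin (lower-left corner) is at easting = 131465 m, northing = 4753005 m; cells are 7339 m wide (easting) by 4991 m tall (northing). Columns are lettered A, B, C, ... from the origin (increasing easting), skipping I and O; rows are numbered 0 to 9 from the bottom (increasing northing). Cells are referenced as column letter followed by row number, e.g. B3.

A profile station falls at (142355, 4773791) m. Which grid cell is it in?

B4

Column index: ⌊(142355 − 131465) / 7339⌋ = ⌊1.484⌋ = 1 → column B
Row offset from origin: ⌊(4773791 − 4753005) / 4991⌋ = ⌊4.165⌋ = 4 → row 4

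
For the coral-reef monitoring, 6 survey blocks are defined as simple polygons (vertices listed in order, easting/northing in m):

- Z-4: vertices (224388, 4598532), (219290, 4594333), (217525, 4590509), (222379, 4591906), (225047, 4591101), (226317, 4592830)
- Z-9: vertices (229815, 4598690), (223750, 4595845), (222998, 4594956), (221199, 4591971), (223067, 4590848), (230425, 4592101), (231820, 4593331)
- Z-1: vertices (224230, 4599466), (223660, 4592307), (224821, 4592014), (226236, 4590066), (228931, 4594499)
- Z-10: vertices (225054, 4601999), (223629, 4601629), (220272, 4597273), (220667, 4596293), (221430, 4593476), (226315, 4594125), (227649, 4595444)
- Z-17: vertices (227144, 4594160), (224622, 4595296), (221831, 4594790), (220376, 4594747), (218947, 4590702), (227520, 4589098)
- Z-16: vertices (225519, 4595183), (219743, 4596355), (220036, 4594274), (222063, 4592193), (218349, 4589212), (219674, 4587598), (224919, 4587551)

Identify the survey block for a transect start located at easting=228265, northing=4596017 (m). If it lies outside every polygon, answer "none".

Z-9

Cast a ray rightward from (228265, 4596017). For each polygon, the edges (by vertex number in listed order) whose endpoints lie on opposite sides of northing = 4596017, where each meets that height, and whether that is right or left of the point:
Z-4: 1–2 at easting≈221334.5 (left), 6–1 at easting≈225238.8 (left) → 0 crossings.
Z-9: 1–2 at easting≈224116.7 (left), 7–1 at easting≈230815.1 (right) → 1 crossing.
Z-1: 1–2 at easting≈223955.4 (left), 5–1 at easting≈227494.3 (left) → 0 crossings.
Z-10: 4–5 at easting≈220741.8 (left), 7–1 at easting≈227422.2 (left) → 0 crossings.
Z-17: no edge straddles that height → 0 crossings.
Z-16: 1–2 at easting≈221408.8 (left), 2–3 at easting≈219790.6 (left) → 0 crossings.
Only Z-9 has an odd count, so the point is inside Z-9.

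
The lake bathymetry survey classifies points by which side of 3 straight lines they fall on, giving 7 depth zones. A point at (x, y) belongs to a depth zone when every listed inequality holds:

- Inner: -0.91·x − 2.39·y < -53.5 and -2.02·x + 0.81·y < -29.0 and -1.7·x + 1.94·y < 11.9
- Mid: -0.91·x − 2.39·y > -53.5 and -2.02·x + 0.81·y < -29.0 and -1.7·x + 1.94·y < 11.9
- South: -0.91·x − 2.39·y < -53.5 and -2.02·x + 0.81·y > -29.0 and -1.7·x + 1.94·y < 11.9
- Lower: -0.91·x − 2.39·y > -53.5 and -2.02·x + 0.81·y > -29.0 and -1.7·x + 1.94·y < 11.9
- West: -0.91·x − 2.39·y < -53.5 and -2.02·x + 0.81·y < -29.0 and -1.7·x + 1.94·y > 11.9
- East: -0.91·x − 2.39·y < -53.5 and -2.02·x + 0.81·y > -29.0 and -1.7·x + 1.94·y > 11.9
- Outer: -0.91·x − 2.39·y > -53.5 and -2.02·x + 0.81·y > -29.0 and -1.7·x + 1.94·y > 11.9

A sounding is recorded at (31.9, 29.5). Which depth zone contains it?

Inner

-0.91·31.9 − 2.39·29.5 = -99.534, which is < -53.5
-2.02·31.9 + 0.81·29.5 = -40.543, which is < -29.0
-1.7·31.9 + 1.94·29.5 = 3.000, which is < 11.9
This sign pattern matches Inner.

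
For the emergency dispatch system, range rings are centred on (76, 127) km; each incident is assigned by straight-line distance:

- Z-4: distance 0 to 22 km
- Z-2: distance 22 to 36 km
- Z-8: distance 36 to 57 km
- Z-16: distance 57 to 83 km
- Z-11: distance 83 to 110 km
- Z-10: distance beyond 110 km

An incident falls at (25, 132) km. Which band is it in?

Distance = √((25−76)² + (132−127)²) = √(2601.000 + 25.000) = 51.245 km.
36 ≤ 51.245 < 57 → Z-8.

Z-8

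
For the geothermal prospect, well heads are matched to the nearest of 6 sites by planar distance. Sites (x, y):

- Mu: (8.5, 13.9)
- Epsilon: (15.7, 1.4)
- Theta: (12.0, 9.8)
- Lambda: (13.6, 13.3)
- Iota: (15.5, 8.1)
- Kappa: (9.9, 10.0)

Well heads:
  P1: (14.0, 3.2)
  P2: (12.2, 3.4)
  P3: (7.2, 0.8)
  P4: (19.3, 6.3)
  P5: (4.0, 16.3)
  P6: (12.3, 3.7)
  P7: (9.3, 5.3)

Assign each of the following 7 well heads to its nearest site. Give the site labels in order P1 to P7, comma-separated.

P1 → Epsilon (d²=6.13)
P2 → Epsilon (d²=16.25)
P3 → Epsilon (d²=72.61)
P4 → Iota (d²=17.68)
P5 → Mu (d²=26.01)
P6 → Epsilon (d²=16.85)
P7 → Kappa (d²=22.45)

Epsilon, Epsilon, Epsilon, Iota, Mu, Epsilon, Kappa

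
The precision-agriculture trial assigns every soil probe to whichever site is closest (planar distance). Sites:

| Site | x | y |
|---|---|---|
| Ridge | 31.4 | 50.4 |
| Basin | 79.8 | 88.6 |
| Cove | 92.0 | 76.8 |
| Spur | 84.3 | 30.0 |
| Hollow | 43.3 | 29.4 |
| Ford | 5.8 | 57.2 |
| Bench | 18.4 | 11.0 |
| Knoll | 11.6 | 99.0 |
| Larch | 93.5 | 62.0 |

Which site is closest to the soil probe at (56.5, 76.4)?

Squared distances to each site:
Ridge: 1306.010; Basin: 691.730; Cove: 1260.410; Spur: 2925.800; Hollow: 2383.240; Ford: 2939.130; Bench: 5728.770; Knoll: 2526.770; Larch: 1576.360.
Minimum at Basin.

Basin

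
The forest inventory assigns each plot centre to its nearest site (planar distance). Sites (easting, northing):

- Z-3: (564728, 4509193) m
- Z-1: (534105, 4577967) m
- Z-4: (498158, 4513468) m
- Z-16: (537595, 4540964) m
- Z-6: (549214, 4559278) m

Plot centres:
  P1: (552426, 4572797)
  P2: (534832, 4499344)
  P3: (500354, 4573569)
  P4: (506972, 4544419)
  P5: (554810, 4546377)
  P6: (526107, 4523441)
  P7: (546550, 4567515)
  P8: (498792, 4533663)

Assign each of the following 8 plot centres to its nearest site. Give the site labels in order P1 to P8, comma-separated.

Z-6, Z-3, Z-1, Z-16, Z-6, Z-16, Z-6, Z-4

P1 → Z-6 (d²=193080305.00)
P2 → Z-3 (d²=990773617.00)
P3 → Z-1 (d²=1158472405.00)
P4 → Z-16 (d²=949705154.00)
P5 → Z-6 (d²=197751017.00)
P6 → Z-16 (d²=439029673.00)
P7 → Z-6 (d²=74945065.00)
P8 → Z-4 (d²=408239981.00)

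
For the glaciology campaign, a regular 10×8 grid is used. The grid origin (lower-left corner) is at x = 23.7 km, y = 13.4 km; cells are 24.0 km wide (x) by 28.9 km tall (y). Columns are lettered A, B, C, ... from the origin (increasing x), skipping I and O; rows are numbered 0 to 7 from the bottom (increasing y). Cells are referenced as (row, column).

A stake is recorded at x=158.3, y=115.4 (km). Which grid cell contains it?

(3, F)

Column index: ⌊(158.3 − 23.7) / 24.0⌋ = ⌊5.608⌋ = 5 → column F
Row offset from origin: ⌊(115.4 − 13.4) / 28.9⌋ = ⌊3.529⌋ = 3 → row 3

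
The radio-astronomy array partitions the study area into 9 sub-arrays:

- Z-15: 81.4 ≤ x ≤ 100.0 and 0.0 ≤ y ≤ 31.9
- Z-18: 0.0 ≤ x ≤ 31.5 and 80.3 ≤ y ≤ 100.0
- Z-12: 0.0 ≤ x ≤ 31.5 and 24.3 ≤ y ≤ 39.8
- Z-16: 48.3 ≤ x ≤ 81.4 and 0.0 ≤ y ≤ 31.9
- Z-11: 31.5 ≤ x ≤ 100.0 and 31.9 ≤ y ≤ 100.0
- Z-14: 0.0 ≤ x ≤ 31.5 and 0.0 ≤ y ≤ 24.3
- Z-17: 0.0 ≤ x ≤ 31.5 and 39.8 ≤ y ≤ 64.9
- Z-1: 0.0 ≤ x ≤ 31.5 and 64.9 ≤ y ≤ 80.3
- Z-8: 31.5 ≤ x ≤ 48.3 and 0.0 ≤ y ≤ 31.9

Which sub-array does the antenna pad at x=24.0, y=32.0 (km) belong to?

The point has x = 24.0 and y = 32.0.
Only Z-12 satisfies 0.0 ≤ x ≤ 31.5 and 24.3 ≤ y ≤ 39.8.

Z-12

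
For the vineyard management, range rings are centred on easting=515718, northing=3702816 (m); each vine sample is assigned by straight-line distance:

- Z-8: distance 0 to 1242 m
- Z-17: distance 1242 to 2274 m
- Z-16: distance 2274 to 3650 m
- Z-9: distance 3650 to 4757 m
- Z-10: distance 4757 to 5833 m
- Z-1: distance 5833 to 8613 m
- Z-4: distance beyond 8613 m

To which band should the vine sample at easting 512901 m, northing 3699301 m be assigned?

Z-9

Distance = √((512901−515718)² + (3699301−3702816)²) = √(7935489.000 + 12355225.000) = 4504.522 m.
3650 ≤ 4504.522 < 4757 → Z-9.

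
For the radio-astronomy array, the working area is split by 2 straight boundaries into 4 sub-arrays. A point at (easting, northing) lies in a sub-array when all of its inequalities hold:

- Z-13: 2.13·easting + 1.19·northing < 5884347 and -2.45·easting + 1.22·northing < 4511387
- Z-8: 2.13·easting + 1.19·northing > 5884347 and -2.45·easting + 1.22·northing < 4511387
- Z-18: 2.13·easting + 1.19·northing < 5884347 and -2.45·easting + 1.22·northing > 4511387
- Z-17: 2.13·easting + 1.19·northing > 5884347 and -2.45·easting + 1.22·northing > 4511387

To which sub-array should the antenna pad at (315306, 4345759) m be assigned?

2.13·315306 + 1.19·4345759 = 5843054.990, which is < 5884347
-2.45·315306 + 1.22·4345759 = 4529326.280, which is > 4511387
This sign pattern matches Z-18.

Z-18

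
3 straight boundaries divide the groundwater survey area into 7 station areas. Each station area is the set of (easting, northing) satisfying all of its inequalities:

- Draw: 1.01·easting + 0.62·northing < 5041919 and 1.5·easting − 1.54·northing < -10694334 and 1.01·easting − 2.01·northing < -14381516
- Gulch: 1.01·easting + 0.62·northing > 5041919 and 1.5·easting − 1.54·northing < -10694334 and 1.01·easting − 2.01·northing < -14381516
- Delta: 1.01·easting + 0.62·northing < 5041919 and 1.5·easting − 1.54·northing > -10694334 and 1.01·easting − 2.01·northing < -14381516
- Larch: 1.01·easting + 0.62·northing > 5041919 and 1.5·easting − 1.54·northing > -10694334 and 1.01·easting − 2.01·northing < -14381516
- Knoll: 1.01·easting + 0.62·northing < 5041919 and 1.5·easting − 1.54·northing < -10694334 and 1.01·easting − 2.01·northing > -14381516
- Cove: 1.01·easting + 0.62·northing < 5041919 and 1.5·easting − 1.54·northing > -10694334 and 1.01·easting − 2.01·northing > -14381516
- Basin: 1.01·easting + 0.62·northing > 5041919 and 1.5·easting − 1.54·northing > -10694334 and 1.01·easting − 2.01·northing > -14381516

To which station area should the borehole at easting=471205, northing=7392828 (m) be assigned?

1.01·471205 + 0.62·7392828 = 5059470.410, which is > 5041919
1.5·471205 − 1.54·7392828 = -10678147.620, which is > -10694334
1.01·471205 − 2.01·7392828 = -14383667.230, which is < -14381516
This sign pattern matches Larch.

Larch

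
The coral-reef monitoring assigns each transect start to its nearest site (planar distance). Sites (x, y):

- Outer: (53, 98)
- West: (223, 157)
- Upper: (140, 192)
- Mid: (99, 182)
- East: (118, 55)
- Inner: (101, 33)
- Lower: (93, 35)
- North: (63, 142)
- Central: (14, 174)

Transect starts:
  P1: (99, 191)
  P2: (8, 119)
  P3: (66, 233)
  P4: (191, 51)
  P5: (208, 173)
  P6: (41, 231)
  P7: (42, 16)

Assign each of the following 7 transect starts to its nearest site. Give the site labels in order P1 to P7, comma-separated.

Mid, Outer, Mid, East, West, Central, Lower

P1 → Mid (d²=81.00)
P2 → Outer (d²=2466.00)
P3 → Mid (d²=3690.00)
P4 → East (d²=5345.00)
P5 → West (d²=481.00)
P6 → Central (d²=3978.00)
P7 → Lower (d²=2962.00)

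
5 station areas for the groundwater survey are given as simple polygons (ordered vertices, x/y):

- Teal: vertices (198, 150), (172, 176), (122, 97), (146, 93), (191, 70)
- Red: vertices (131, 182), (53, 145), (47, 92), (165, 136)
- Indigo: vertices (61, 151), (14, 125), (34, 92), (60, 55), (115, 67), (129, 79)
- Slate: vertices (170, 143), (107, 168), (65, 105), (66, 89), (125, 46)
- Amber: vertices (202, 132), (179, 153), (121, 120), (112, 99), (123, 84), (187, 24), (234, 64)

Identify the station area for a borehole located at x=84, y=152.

Red

Cast a ray rightward from (84, 152). For each polygon, the edges (by vertex number in listed order) whose endpoints lie on opposite sides of y = 152, where each meets that height, and whether that is right or left of the point:
Teal: 1–2 at x≈196.0 (right), 2–3 at x≈156.8 (right) → 2 crossings.
Red: 1–2 at x≈67.8 (left), 4–1 at x≈153.2 (right) → 1 crossing.
Indigo: no edge straddles that height → 0 crossings.
Slate: 1–2 at x≈147.3 (right), 2–3 at x≈96.3 (right) → 2 crossings.
Amber: 1–2 at x≈180.1 (right), 2–3 at x≈177.2 (right) → 2 crossings.
Only Red has an odd count, so the point is inside Red.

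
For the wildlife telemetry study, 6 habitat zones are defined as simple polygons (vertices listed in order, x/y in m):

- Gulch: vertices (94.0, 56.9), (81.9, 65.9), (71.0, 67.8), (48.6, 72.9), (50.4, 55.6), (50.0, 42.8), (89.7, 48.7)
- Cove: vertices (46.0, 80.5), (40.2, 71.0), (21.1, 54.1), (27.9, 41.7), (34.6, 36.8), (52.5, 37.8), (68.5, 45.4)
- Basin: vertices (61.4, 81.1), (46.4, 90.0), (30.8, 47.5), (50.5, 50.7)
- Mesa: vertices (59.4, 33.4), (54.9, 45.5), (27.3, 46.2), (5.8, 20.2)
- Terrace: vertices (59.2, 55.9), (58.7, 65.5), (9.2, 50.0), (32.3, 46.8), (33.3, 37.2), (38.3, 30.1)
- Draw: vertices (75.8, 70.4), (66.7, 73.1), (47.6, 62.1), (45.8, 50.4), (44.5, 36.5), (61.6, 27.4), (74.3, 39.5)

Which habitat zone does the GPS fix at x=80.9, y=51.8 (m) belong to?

Cast a ray rightward from (80.9, 51.8). For each polygon, the edges (by vertex number in listed order) whose endpoints lie on opposite sides of y = 51.8, where each meets that height, and whether that is right or left of the point:
Gulch: 5–6 at x≈50.28 (left), 7–1 at x≈91.33 (right) → 1 crossing.
Cove: 3–4 at x≈22.36 (left), 7–1 at x≈64.40 (left) → 0 crossings.
Basin: 2–3 at x≈32.38 (left), 4–1 at x≈50.89 (left) → 0 crossings.
Mesa: no edge straddles that height → 0 crossings.
Terrace: 2–3 at x≈14.95 (left), 6–1 at x≈55.88 (left) → 0 crossings.
Draw: 3–4 at x≈46.02 (left), 7–1 at x≈74.90 (left) → 0 crossings.
Only Gulch has an odd count, so the point is inside Gulch.

Gulch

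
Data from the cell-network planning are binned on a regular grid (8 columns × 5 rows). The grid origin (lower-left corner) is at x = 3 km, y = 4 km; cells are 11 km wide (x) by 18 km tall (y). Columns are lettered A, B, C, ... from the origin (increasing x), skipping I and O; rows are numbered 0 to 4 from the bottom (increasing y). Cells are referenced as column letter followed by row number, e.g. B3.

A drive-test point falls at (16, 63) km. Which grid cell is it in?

Column index: ⌊(16 − 3) / 11⌋ = ⌊1.182⌋ = 1 → column B
Row offset from origin: ⌊(63 − 4) / 18⌋ = ⌊3.278⌋ = 3 → row 3

B3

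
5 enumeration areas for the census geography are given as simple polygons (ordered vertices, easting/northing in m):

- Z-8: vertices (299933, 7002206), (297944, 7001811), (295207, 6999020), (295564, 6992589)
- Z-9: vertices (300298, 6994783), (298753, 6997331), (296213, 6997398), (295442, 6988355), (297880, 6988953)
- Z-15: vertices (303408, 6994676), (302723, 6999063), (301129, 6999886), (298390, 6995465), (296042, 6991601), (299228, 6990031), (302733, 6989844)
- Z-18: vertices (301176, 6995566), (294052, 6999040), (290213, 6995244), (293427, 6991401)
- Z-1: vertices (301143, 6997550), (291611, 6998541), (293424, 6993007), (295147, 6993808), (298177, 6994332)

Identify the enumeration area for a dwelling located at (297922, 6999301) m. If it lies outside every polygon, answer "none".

Cast a ray rightward from (297922, 6999301). For each polygon, the edges (by vertex number in listed order) whose endpoints lie on opposite sides of northing = 6999301, where each meets that height, and whether that is right or left of the point:
Z-8: 2–3 at easting≈295482.6 (left), 4–1 at easting≈298613.3 (right) → 1 crossing.
Z-9: no edge straddles that height → 0 crossings.
Z-15: 2–3 at easting≈302262.0 (right), 3–4 at easting≈300766.6 (right) → 2 crossings.
Z-18: no edge straddles that height → 0 crossings.
Z-1: no edge straddles that height → 0 crossings.
Only Z-8 has an odd count, so the point is inside Z-8.

Z-8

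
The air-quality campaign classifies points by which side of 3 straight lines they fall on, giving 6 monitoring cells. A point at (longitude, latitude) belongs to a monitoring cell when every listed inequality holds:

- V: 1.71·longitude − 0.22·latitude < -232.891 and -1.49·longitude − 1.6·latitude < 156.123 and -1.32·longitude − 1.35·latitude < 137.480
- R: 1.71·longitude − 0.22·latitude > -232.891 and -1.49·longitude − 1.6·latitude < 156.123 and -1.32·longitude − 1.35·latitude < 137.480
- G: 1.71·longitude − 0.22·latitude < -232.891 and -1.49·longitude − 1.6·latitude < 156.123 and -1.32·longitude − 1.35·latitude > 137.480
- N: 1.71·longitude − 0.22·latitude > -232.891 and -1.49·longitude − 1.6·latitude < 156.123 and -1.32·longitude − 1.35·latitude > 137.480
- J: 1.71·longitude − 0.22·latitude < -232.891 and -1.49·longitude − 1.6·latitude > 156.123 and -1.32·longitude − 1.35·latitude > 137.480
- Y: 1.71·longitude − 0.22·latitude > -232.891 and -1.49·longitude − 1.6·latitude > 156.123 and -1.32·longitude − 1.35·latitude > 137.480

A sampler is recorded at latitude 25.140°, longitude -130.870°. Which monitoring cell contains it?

1.71·-130.870 − 0.22·25.140 = -229.319, which is > -232.891
-1.49·-130.870 − 1.6·25.140 = 154.772, which is < 156.123
-1.32·-130.870 − 1.35·25.140 = 138.809, which is > 137.480
This sign pattern matches N.

N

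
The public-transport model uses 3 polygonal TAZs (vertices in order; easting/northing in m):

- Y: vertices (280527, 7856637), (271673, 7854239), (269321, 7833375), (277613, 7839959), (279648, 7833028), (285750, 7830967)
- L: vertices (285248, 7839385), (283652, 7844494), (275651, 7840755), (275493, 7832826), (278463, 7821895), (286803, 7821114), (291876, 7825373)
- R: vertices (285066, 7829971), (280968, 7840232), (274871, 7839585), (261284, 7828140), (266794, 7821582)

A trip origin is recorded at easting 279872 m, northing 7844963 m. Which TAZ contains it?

Cast a ray rightward from (279872, 7844963). For each polygon, the edges (by vertex number in listed order) whose endpoints lie on opposite sides of northing = 7844963, where each meets that height, and whether that is right or left of the point:
Y: 2–3 at easting≈270627.3 (left), 6–1 at easting≈282902.3 (right) → 1 crossing.
L: no edge straddles that height → 0 crossings.
R: no edge straddles that height → 0 crossings.
Only Y has an odd count, so the point is inside Y.

Y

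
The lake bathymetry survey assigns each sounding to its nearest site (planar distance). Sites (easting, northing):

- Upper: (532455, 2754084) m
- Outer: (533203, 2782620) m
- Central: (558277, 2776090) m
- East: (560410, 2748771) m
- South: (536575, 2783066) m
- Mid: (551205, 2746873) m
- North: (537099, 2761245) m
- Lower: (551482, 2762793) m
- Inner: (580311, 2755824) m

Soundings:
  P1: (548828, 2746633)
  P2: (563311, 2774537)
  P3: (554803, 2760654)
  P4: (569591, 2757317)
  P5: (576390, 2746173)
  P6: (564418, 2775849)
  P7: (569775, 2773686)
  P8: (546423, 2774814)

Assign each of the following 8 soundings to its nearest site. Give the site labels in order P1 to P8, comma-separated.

P1 → Mid (d²=5707729.00)
P2 → Central (d²=27752965.00)
P3 → Lower (d²=15604362.00)
P4 → Inner (d²=117147449.00)
P5 → Inner (d²=108516042.00)
P6 → Central (d²=37769962.00)
P7 → Central (d²=137983220.00)
P8 → Central (d²=142145492.00)

Mid, Central, Lower, Inner, Inner, Central, Central, Central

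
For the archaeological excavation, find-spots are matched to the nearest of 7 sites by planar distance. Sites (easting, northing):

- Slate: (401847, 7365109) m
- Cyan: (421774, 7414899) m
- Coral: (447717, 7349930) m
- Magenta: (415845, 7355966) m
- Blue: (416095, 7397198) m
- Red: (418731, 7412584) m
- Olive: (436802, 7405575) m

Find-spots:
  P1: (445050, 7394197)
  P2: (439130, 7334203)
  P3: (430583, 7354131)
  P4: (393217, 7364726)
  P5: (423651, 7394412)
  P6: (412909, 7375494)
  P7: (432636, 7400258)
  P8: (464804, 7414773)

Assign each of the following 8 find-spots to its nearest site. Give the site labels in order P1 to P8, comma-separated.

P1 → Olive (d²=197488388.00)
P2 → Coral (d²=321075098.00)
P3 → Magenta (d²=220575869.00)
P4 → Slate (d²=74623589.00)
P5 → Blue (d²=64854932.00)
P6 → Slate (d²=230216069.00)
P7 → Olive (d²=45626045.00)
P8 → Olive (d²=868715208.00)

Olive, Coral, Magenta, Slate, Blue, Slate, Olive, Olive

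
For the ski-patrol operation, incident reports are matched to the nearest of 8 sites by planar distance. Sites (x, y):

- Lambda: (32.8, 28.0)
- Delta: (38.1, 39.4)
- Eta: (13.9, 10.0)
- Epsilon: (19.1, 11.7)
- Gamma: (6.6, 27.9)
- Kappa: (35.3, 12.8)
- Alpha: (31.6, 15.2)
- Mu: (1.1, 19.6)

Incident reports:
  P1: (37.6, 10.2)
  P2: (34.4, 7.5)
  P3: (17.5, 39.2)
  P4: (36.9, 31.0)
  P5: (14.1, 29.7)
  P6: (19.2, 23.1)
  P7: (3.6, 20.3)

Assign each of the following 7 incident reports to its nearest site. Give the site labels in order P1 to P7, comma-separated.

Kappa, Kappa, Gamma, Lambda, Gamma, Epsilon, Mu

P1 → Kappa (d²=12.05)
P2 → Kappa (d²=28.90)
P3 → Gamma (d²=246.50)
P4 → Lambda (d²=25.81)
P5 → Gamma (d²=59.49)
P6 → Epsilon (d²=129.97)
P7 → Mu (d²=6.74)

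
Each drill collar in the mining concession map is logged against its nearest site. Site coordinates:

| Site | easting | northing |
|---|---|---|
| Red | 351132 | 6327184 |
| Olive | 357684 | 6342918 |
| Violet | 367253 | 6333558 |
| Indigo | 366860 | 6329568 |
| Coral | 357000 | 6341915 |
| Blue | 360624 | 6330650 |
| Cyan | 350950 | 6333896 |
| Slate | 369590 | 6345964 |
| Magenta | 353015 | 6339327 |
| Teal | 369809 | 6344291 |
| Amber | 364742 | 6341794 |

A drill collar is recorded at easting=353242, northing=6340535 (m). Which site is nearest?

Magenta

Squared distances to each site:
Red: 182701301.000; Olive: 25410053.000; Violet: 244986650.000; Indigo: 305725013.000; Coral: 16026964.000; Blue: 152207149.000; Cyan: 49329585.000; Slate: 296731145.000; Magenta: 1510793.000; Teal: 288573025.000; Amber: 133835081.000.
Minimum at Magenta.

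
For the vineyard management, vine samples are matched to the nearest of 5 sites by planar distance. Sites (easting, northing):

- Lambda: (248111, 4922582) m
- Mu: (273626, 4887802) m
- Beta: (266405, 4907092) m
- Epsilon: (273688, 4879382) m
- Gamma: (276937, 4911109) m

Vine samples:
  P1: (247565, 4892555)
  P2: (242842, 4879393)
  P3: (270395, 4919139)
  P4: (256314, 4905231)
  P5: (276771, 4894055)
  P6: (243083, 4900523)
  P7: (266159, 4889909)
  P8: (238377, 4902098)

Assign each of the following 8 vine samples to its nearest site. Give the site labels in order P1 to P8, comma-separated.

Beta, Epsilon, Gamma, Beta, Mu, Lambda, Mu, Lambda

P1 → Beta (d²=566269969.00)
P2 → Epsilon (d²=951475837.00)
P3 → Gamma (d²=107278664.00)
P4 → Beta (d²=105291602.00)
P5 → Mu (d²=48991034.00)
P6 → Lambda (d²=511880265.00)
P7 → Mu (d²=60195538.00)
P8 → Lambda (d²=514345012.00)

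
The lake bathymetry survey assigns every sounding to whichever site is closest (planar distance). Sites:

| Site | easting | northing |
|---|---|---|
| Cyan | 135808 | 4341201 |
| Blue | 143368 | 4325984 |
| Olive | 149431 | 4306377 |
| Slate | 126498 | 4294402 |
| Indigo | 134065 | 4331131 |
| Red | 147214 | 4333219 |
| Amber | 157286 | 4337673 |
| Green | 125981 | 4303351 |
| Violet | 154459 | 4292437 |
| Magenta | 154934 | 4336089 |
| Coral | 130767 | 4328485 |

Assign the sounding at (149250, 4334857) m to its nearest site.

Squared distances to each site:
Cyan: 220933700.000; Blue: 113328053.000; Olive: 811143161.000; Slate: 2154260529.000; Indigo: 244467301.000; Red: 6828340.000; Amber: 72507152.000; Green: 1534074397.000; Violet: 1826590081.000; Magenta: 33825680.000; Coral: 382223673.000.
Minimum at Red.

Red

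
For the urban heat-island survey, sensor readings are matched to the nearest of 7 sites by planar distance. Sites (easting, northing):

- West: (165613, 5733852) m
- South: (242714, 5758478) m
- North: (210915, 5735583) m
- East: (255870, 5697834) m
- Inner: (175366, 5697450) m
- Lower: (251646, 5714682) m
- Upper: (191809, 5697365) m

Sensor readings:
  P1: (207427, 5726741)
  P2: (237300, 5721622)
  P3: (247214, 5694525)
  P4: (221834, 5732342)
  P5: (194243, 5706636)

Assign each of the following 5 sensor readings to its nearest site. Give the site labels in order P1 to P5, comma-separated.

North, Lower, East, North, Upper

P1 → North (d²=90347108.00)
P2 → Lower (d²=253971316.00)
P3 → East (d²=85875817.00)
P4 → North (d²=129728642.00)
P5 → Upper (d²=91875797.00)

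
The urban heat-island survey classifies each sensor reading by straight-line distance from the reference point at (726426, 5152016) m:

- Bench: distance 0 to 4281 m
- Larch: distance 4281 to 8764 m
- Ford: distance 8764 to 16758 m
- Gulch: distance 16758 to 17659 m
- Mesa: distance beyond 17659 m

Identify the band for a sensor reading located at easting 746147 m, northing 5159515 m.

Distance = √((746147−726426)² + (5159515−5152016)²) = √(388917841.000 + 56235001.000) = 21098.646 m.
17659 ≤ 21098.646 < ∞ → Mesa.

Mesa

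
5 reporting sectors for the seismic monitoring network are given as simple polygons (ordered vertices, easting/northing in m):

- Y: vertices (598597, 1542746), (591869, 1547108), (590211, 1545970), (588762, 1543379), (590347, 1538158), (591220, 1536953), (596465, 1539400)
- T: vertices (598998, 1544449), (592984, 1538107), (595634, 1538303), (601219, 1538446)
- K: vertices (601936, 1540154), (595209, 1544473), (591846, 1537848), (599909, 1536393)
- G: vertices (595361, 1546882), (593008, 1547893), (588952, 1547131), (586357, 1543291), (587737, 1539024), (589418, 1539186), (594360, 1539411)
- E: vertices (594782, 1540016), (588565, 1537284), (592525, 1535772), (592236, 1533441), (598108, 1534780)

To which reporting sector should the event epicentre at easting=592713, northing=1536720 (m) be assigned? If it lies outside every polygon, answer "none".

E

Cast a ray rightward from (592713, 1536720). For each polygon, the edges (by vertex number in listed order) whose endpoints lie on opposite sides of northing = 1536720, where each meets that height, and whether that is right or left of the point:
Y: no edge straddles that height → 0 crossings.
T: no edge straddles that height → 0 crossings.
K: 3–4 at easting≈598096.9 (right), 4–1 at easting≈600085.2 (right) → 2 crossings.
G: no edge straddles that height → 0 crossings.
E: 2–3 at easting≈590042.1 (left), 5–1 at easting≈596875.7 (right) → 1 crossing.
Only E has an odd count, so the point is inside E.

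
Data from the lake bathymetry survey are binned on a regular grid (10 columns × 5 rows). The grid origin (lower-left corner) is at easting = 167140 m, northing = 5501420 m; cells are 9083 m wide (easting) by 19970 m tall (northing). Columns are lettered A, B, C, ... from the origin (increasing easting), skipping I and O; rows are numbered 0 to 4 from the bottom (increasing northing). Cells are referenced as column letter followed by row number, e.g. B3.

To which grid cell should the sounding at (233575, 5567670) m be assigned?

Column index: ⌊(233575 − 167140) / 9083⌋ = ⌊7.314⌋ = 7 → column H
Row offset from origin: ⌊(5567670 − 5501420) / 19970⌋ = ⌊3.317⌋ = 3 → row 3

H3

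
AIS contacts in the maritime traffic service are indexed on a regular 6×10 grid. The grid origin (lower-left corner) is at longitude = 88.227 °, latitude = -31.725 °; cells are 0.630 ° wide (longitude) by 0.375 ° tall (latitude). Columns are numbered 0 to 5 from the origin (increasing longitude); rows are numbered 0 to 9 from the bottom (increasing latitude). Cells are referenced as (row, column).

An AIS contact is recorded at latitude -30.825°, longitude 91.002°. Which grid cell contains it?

(2, 4)

Column index: ⌊(91.002 − 88.227) / 0.630⌋ = ⌊4.405⌋ = 4
Row offset from origin: ⌊(-30.825 − -31.725) / 0.375⌋ = ⌊2.400⌋ = 2 → row 2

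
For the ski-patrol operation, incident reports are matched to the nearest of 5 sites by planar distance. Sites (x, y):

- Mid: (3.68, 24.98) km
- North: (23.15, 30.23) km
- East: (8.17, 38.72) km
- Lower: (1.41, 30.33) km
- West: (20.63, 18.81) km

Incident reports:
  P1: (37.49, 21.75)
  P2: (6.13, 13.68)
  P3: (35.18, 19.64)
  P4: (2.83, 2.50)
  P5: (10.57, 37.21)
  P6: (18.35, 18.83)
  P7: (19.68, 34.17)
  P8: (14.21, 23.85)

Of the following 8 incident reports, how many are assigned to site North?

2

P1 → North
P2 → Mid
P3 → West
P4 → Mid
P5 → East
P6 → West
P7 → North
P8 → West
2 of the 8 go to North.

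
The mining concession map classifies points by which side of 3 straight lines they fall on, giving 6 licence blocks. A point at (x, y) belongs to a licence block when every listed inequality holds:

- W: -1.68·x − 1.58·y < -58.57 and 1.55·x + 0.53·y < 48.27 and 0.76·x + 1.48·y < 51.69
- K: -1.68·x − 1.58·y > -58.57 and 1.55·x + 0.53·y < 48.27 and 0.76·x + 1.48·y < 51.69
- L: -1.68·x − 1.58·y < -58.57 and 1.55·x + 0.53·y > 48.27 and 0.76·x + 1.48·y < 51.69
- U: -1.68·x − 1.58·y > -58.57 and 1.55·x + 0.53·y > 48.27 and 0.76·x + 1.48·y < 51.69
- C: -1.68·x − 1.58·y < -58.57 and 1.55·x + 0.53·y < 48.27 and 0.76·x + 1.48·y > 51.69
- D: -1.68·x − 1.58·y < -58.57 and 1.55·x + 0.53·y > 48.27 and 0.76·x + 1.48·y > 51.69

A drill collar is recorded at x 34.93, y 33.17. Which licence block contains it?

D

-1.68·34.93 − 1.58·33.17 = -111.091, which is < -58.57
1.55·34.93 + 0.53·33.17 = 71.722, which is > 48.27
0.76·34.93 + 1.48·33.17 = 75.638, which is > 51.69
This sign pattern matches D.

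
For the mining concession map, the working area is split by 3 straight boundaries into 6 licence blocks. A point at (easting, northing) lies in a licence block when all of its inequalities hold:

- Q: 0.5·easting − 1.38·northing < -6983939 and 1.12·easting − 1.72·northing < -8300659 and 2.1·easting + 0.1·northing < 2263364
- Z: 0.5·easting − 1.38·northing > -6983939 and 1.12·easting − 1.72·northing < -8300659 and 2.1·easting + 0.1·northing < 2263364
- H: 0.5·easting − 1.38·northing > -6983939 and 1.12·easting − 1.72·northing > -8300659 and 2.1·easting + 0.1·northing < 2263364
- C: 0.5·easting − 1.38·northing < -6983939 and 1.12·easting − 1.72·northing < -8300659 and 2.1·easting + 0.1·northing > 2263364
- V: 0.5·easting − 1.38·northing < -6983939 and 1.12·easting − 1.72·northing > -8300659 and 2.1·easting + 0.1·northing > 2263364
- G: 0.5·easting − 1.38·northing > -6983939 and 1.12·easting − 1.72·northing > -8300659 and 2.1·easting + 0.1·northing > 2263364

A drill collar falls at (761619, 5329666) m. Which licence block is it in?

0.5·761619 − 1.38·5329666 = -6974129.580, which is > -6983939
1.12·761619 − 1.72·5329666 = -8314012.240, which is < -8300659
2.1·761619 + 0.1·5329666 = 2132366.500, which is < 2263364
This sign pattern matches Z.

Z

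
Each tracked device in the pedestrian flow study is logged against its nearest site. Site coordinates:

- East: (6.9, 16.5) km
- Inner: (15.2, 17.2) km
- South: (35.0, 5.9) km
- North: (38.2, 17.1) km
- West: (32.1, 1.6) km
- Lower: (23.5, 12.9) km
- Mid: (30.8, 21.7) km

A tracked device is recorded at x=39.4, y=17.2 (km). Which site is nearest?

North

Squared distances to each site:
East: 1056.740; Inner: 585.640; South: 147.050; North: 1.450; West: 296.650; Lower: 271.300; Mid: 94.210.
Minimum at North.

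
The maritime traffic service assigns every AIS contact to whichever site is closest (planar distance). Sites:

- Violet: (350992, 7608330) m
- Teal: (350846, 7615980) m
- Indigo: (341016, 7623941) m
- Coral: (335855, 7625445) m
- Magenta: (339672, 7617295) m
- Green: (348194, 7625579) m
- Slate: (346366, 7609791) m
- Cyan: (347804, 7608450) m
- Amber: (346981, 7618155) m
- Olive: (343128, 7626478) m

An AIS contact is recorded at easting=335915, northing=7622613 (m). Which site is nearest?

Coral

Squared distances to each site:
Violet: 431320018.000; Teal: 266931450.000; Indigo: 27783785.000; Coral: 8023824.000; Magenta: 42396173.000; Green: 159570997.000; Slate: 273627085.000; Cyan: 341938890.000; Amber: 142330120.000; Olive: 66965594.000.
Minimum at Coral.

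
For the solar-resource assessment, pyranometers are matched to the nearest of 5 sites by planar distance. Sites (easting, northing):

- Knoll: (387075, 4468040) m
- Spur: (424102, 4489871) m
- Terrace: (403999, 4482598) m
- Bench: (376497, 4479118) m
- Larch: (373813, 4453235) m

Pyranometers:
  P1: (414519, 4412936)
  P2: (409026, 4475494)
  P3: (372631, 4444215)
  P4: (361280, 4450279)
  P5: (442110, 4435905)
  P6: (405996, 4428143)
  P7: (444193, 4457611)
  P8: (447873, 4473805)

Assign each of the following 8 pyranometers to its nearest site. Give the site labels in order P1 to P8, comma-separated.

P1 → Larch (d²=3280987837.00)
P2 → Terrace (d²=75737545.00)
P3 → Larch (d²=82757524.00)
P4 → Larch (d²=165814025.00)
P5 → Spur (d²=3236617220.00)
P6 → Larch (d²=1665353953.00)
P7 → Spur (d²=1444355881.00)
P8 → Spur (d²=823176797.00)

Larch, Terrace, Larch, Larch, Spur, Larch, Spur, Spur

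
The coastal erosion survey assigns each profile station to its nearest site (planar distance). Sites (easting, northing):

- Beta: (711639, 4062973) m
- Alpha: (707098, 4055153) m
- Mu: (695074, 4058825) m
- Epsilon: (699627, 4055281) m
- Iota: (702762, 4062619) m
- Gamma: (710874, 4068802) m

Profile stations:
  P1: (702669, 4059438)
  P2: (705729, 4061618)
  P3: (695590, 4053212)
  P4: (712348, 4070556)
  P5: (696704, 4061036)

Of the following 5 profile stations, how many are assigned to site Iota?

P1 → Iota
P2 → Iota
P3 → Epsilon
P4 → Gamma
P5 → Mu
2 of the 5 go to Iota.

2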